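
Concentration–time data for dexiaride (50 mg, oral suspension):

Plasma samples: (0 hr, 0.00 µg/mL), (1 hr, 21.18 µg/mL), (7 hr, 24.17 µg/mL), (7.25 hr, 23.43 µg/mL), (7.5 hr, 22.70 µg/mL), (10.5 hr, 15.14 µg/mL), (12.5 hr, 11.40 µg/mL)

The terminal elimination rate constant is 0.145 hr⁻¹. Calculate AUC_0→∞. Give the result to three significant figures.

AUC = 320 µg/mL·hr

Trapezoidal AUC_0→12.5:
  [0→1]: (0.00+21.18)/2 × 1 = 10.59
  [1→7]: (21.18+24.17)/2 × 6 = 136.05
  [7→7.25]: (24.17+23.43)/2 × 0.25 = 5.95
  [7.25→7.5]: (23.43+22.70)/2 × 0.25 = 5.76625
  [7.5→10.5]: (22.70+15.14)/2 × 3 = 56.76
  [10.5→12.5]: (15.14+11.40)/2 × 2 = 26.54
  Sum = 241.65625 µg/mL·hr
Extrapolated tail: C_last / k_e = 11.40 / 0.145 = 78.621
AUC_0→∞ = 241.65625 + 78.621 = 320.27725 µg/mL·hr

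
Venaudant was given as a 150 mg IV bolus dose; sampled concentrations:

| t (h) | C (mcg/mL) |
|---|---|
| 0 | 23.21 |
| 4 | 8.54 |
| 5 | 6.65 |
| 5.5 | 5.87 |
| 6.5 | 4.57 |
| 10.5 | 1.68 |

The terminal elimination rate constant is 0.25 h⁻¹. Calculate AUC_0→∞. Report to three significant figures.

Trapezoidal AUC_0→10.5:
  [0→4]: (23.21+8.54)/2 × 4 = 63.5
  [4→5]: (8.54+6.65)/2 × 1 = 7.595
  [5→5.5]: (6.65+5.87)/2 × 0.5 = 3.13
  [5.5→6.5]: (5.87+4.57)/2 × 1 = 5.22
  [6.5→10.5]: (4.57+1.68)/2 × 4 = 12.5
  Sum = 91.945 mcg/mL·h
Extrapolated tail: C_last / k_e = 1.68 / 0.25 = 6.720
AUC_0→∞ = 91.945 + 6.720 = 98.665 mcg/mL·h

AUC = 98.7 mcg/mL·h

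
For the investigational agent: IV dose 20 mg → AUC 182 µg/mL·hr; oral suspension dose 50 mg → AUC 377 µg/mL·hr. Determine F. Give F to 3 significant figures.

F = 0.829

F = (AUC_ev / D_ev) / (AUC_iv / D_iv)
  = (377/50) / (182/20)
  = 7.54 / 9.1 = 0.8286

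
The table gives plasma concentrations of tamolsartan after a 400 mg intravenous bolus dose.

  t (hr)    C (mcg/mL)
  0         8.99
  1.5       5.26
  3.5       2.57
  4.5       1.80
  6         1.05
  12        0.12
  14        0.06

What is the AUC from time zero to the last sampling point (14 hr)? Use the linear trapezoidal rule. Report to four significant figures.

AUC = 26.53 mcg/mL·hr

Trapezoidal AUC_0→14:
  [0→1.5]: (8.99+5.26)/2 × 1.5 = 10.6875
  [1.5→3.5]: (5.26+2.57)/2 × 2 = 7.83
  [3.5→4.5]: (2.57+1.80)/2 × 1 = 2.185
  [4.5→6]: (1.80+1.05)/2 × 1.5 = 2.1375
  [6→12]: (1.05+0.12)/2 × 6 = 3.51
  [12→14]: (0.12+0.06)/2 × 2 = 0.18
  Sum = 26.53 mcg/mL·hr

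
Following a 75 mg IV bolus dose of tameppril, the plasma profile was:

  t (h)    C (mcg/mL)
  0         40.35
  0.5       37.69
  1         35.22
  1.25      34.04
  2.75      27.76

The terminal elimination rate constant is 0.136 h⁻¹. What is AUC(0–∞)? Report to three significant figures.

Trapezoidal AUC_0→2.75:
  [0→0.5]: (40.35+37.69)/2 × 0.5 = 19.51
  [0.5→1]: (37.69+35.22)/2 × 0.5 = 18.2275
  [1→1.25]: (35.22+34.04)/2 × 0.25 = 8.6575
  [1.25→2.75]: (34.04+27.76)/2 × 1.5 = 46.35
  Sum = 92.745 mcg/mL·h
Extrapolated tail: C_last / k_e = 27.76 / 0.136 = 204.118
AUC_0→∞ = 92.745 + 204.118 = 296.863 mcg/mL·h

AUC = 297 mcg/mL·h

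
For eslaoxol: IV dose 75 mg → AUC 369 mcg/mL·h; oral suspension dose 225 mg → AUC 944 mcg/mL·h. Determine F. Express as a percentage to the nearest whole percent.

F = (AUC_ev / D_ev) / (AUC_iv / D_iv)
  = (944/225) / (369/75)
  = 4.19556 / 4.92 = 0.8528
  = 85.28%

F = 85%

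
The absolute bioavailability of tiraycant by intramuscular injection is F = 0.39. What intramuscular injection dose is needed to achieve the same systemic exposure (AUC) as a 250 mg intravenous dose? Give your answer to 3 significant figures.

For equal systemic exposure: F × D_ev = D_iv
D_ev = D_iv / F = 250 / 0.39 = 641.026 mg

D_intramuscular = 641 mg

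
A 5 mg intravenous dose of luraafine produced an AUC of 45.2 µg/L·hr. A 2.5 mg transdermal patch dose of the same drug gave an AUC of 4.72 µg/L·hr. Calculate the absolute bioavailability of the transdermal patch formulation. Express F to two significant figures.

F = 0.21

F = (AUC_ev / D_ev) / (AUC_iv / D_iv)
  = (4.72/2.5) / (45.2/5)
  = 1.888 / 9.04 = 0.2088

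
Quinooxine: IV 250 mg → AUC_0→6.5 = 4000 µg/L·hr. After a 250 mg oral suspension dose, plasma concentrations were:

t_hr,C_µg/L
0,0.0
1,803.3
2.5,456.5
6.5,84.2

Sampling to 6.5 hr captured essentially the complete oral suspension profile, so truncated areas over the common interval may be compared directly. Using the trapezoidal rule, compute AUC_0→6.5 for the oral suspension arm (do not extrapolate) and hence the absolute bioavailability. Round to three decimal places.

F = 0.607

Trapezoidal AUC_0→6.5 (oral suspension):
  [0→1]: (0.0+803.3)/2 × 1 = 401.65
  [1→2.5]: (803.3+456.5)/2 × 1.5 = 944.85
  [2.5→6.5]: (456.5+84.2)/2 × 4 = 1081.4
  Sum = 2427.9 µg/L·hr
F = (AUC_ev/D_ev)/(AUC_iv/D_iv) = (2427.9/250)/(4000/250) = 9.7116/16 = 0.6070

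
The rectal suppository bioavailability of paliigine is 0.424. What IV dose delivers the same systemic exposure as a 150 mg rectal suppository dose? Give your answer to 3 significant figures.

D_iv = 63.6 mg

Systemic exposure from an extravascular dose = F × D_ev, so the equivalent IV dose is F × D_ev.
D_iv = F × D_ev = 0.424 × 150 = 63.6 mg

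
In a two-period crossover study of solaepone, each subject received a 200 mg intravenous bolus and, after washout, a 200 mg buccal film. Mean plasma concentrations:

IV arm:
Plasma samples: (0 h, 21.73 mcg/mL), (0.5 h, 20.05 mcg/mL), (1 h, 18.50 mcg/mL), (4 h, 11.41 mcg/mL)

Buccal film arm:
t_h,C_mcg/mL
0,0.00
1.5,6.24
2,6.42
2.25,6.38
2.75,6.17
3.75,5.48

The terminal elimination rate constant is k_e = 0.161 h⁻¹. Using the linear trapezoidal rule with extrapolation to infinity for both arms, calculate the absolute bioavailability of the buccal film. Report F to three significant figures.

Trapezoidal AUC_0→4 (IV):
  [0→0.5]: (21.73+20.05)/2 × 0.5 = 10.445
  [0.5→1]: (20.05+18.50)/2 × 0.5 = 9.6375
  [1→4]: (18.50+11.41)/2 × 3 = 44.865
  Sum = 64.9475 mcg/mL·h
IV tail: 11.41/0.161 = 70.870; AUC_iv,0→∞ = 64.9475 + 70.870 = 135.8175 mcg/mL·h
Trapezoidal AUC_0→3.75 (buccal film):
  [0→1.5]: (0.00+6.24)/2 × 1.5 = 4.68
  [1.5→2]: (6.24+6.42)/2 × 0.5 = 3.165
  [2→2.25]: (6.42+6.38)/2 × 0.25 = 1.6
  [2.25→2.75]: (6.38+6.17)/2 × 0.5 = 3.1375
  [2.75→3.75]: (6.17+5.48)/2 × 1 = 5.825
  Sum = 18.4075 mcg/mL·h
buccal film tail: 5.48/0.161 = 34.037; AUC_ev,0→∞ = 18.4075 + 34.037 = 52.4445 mcg/mL·h
F = (AUC_ev/D_ev)/(AUC_iv/D_iv) = (52.4445/200)/(135.8175/200) = 0.2622225/0.6790875 = 0.3861

F = 0.386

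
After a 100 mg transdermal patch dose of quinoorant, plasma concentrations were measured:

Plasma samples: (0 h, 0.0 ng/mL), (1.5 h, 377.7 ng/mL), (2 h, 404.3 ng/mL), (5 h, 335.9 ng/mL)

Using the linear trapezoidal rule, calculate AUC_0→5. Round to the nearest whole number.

AUC = 1589 ng/mL·h

Trapezoidal AUC_0→5:
  [0→1.5]: (0.0+377.7)/2 × 1.5 = 283.275
  [1.5→2]: (377.7+404.3)/2 × 0.5 = 195.5
  [2→5]: (404.3+335.9)/2 × 3 = 1110.3
  Sum = 1589.075 ng/mL·h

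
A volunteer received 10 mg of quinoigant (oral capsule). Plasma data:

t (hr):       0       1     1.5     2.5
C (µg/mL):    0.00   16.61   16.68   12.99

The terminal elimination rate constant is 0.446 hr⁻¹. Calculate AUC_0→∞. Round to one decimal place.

Trapezoidal AUC_0→2.5:
  [0→1]: (0.00+16.61)/2 × 1 = 8.305
  [1→1.5]: (16.61+16.68)/2 × 0.5 = 8.3225
  [1.5→2.5]: (16.68+12.99)/2 × 1 = 14.835
  Sum = 31.4625 µg/mL·hr
Extrapolated tail: C_last / k_e = 12.99 / 0.446 = 29.126
AUC_0→∞ = 31.4625 + 29.126 = 60.5885 µg/mL·hr

AUC = 60.6 µg/mL·hr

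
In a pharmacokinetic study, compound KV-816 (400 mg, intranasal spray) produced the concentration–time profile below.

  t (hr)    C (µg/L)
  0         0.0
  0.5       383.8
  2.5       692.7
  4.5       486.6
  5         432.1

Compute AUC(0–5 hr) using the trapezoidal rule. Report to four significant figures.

AUC = 2581 µg/L·hr

Trapezoidal AUC_0→5:
  [0→0.5]: (0.0+383.8)/2 × 0.5 = 95.95
  [0.5→2.5]: (383.8+692.7)/2 × 2 = 1076.5
  [2.5→4.5]: (692.7+486.6)/2 × 2 = 1179.3
  [4.5→5]: (486.6+432.1)/2 × 0.5 = 229.675
  Sum = 2581.425 µg/L·hr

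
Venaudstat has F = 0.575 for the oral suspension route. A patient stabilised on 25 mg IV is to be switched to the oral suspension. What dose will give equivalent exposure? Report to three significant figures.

D_oral = 43.5 mg

For equal systemic exposure: F × D_ev = D_iv
D_ev = D_iv / F = 25 / 0.575 = 43.4783 mg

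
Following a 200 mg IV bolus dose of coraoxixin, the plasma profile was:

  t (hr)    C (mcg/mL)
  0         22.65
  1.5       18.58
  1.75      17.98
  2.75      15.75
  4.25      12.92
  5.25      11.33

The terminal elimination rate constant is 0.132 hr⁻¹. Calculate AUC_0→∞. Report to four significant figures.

Trapezoidal AUC_0→5.25:
  [0→1.5]: (22.65+18.58)/2 × 1.5 = 30.9225
  [1.5→1.75]: (18.58+17.98)/2 × 0.25 = 4.57
  [1.75→2.75]: (17.98+15.75)/2 × 1 = 16.865
  [2.75→4.25]: (15.75+12.92)/2 × 1.5 = 21.5025
  [4.25→5.25]: (12.92+11.33)/2 × 1 = 12.125
  Sum = 85.985 mcg/mL·hr
Extrapolated tail: C_last / k_e = 11.33 / 0.132 = 85.833
AUC_0→∞ = 85.985 + 85.833 = 171.818 mcg/mL·hr

AUC = 171.8 mcg/mL·hr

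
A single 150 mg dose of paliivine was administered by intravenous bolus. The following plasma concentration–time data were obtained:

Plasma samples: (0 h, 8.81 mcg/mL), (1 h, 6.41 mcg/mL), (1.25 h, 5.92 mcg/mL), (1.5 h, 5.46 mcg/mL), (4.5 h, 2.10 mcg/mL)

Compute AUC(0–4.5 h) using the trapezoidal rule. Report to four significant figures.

Trapezoidal AUC_0→4.5:
  [0→1]: (8.81+6.41)/2 × 1 = 7.61
  [1→1.25]: (6.41+5.92)/2 × 0.25 = 1.54125
  [1.25→1.5]: (5.92+5.46)/2 × 0.25 = 1.4225
  [1.5→4.5]: (5.46+2.10)/2 × 3 = 11.34
  Sum = 21.91375 mcg/mL·h

AUC = 21.91 mcg/mL·h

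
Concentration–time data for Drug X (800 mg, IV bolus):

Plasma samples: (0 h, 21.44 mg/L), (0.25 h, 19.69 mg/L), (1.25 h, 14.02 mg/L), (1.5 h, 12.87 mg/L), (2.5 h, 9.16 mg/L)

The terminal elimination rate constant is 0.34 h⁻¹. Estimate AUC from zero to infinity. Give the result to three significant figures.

Trapezoidal AUC_0→2.5:
  [0→0.25]: (21.44+19.69)/2 × 0.25 = 5.14125
  [0.25→1.25]: (19.69+14.02)/2 × 1 = 16.855
  [1.25→1.5]: (14.02+12.87)/2 × 0.25 = 3.36125
  [1.5→2.5]: (12.87+9.16)/2 × 1 = 11.015
  Sum = 36.3725 mg/L·h
Extrapolated tail: C_last / k_e = 9.16 / 0.34 = 26.941
AUC_0→∞ = 36.3725 + 26.941 = 63.3135 mg/L·h

AUC = 63.3 mg/L·h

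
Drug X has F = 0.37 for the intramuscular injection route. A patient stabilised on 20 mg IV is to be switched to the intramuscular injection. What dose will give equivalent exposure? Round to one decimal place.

D_intramuscular = 54.1 mg

For equal systemic exposure: F × D_ev = D_iv
D_ev = D_iv / F = 20 / 0.37 = 54.0541 mg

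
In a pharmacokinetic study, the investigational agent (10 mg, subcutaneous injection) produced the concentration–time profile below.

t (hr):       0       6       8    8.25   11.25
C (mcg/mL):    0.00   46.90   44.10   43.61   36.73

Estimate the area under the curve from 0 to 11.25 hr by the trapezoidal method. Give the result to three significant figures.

Trapezoidal AUC_0→11.25:
  [0→6]: (0.00+46.90)/2 × 6 = 140.7
  [6→8]: (46.90+44.10)/2 × 2 = 91.0
  [8→8.25]: (44.10+43.61)/2 × 0.25 = 10.96375
  [8.25→11.25]: (43.61+36.73)/2 × 3 = 120.51
  Sum = 363.17375 mcg/mL·hr

AUC = 363 mcg/mL·hr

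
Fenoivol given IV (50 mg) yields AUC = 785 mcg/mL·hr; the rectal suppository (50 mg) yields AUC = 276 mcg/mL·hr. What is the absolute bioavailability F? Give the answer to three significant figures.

F = 0.352

F = (AUC_ev / D_ev) / (AUC_iv / D_iv)
  = (276/50) / (785/50)
  = 5.52 / 15.7 = 0.3516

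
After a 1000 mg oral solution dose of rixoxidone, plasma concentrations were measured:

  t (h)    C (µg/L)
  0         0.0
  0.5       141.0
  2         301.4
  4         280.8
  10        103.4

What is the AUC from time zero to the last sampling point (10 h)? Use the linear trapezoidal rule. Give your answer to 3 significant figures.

Trapezoidal AUC_0→10:
  [0→0.5]: (0.0+141.0)/2 × 0.5 = 35.25
  [0.5→2]: (141.0+301.4)/2 × 1.5 = 331.8
  [2→4]: (301.4+280.8)/2 × 2 = 582.2
  [4→10]: (280.8+103.4)/2 × 6 = 1152.6
  Sum = 2101.85 µg/L·h

AUC = 2100 µg/L·h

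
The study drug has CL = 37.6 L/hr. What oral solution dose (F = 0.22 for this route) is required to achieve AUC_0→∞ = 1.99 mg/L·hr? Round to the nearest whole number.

Dose = CL × AUC_0→∞ / F
     = 37.6 × 1.99 / 0.22 = 340.109 mg

Dose = 340 mg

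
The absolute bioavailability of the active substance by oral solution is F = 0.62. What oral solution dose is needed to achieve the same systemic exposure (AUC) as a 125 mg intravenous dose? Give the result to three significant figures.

For equal systemic exposure: F × D_ev = D_iv
D_ev = D_iv / F = 125 / 0.62 = 201.613 mg

D_oral = 202 mg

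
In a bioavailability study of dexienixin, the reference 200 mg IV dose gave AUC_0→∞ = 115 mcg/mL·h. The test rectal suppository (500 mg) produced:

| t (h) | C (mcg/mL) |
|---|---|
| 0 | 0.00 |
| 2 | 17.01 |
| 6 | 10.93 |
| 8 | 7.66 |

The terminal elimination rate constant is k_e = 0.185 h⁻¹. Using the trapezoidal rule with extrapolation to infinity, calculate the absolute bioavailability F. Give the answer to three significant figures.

F = 0.462

Trapezoidal AUC_0→8 (rectal suppository):
  [0→2]: (0.00+17.01)/2 × 2 = 17.01
  [2→6]: (17.01+10.93)/2 × 4 = 55.88
  [6→8]: (10.93+7.66)/2 × 2 = 18.59
  Sum = 91.48 mcg/mL·h
Tail: C_last/k_e = 7.66/0.185 = 41.405
AUC_0→∞ (rectal suppository) = 91.48 + 41.405 = 132.885 mcg/mL·h
F = (AUC_ev/D_ev)/(AUC_iv/D_iv) = (132.885/500)/(115/200) = 0.26577/0.575 = 0.4622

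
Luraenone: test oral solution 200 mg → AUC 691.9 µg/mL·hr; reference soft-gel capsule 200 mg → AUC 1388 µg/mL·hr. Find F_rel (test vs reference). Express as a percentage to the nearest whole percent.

F_rel = 50%

F_rel = (AUC_test/D_test) / (AUC_ref/D_ref)
      = (691.9/200) / (1388/200)
      = 3.4595 / 6.94 = 0.4985 = 49.85%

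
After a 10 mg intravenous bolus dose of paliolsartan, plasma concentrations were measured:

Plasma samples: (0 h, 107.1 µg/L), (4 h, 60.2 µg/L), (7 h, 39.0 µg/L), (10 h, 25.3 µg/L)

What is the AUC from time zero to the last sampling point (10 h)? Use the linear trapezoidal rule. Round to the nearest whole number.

AUC = 580 µg/L·h

Trapezoidal AUC_0→10:
  [0→4]: (107.1+60.2)/2 × 4 = 334.6
  [4→7]: (60.2+39.0)/2 × 3 = 148.8
  [7→10]: (39.0+25.3)/2 × 3 = 96.45
  Sum = 579.85 µg/L·h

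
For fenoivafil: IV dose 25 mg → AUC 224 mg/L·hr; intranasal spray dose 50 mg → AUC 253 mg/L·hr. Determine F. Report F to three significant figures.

F = 0.565

F = (AUC_ev / D_ev) / (AUC_iv / D_iv)
  = (253/50) / (224/25)
  = 5.06 / 8.96 = 0.5647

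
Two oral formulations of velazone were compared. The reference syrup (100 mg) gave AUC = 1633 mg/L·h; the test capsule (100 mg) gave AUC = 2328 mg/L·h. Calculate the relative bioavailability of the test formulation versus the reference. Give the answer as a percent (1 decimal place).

F_rel = 142.6%

F_rel = (AUC_test/D_test) / (AUC_ref/D_ref)
      = (2328/100) / (1633/100)
      = 23.28 / 16.33 = 1.4256 = 142.56%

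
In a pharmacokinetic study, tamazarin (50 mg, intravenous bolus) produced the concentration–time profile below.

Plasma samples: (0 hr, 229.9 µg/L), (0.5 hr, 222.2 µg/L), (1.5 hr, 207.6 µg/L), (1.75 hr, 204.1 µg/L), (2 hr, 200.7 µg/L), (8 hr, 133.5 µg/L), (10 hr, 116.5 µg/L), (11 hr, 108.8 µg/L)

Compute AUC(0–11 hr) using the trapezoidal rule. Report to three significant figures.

AUC = 1800 µg/L·hr

Trapezoidal AUC_0→11:
  [0→0.5]: (229.9+222.2)/2 × 0.5 = 113.025
  [0.5→1.5]: (222.2+207.6)/2 × 1 = 214.9
  [1.5→1.75]: (207.6+204.1)/2 × 0.25 = 51.4625
  [1.75→2]: (204.1+200.7)/2 × 0.25 = 50.6
  [2→8]: (200.7+133.5)/2 × 6 = 1002.6
  [8→10]: (133.5+116.5)/2 × 2 = 250.0
  [10→11]: (116.5+108.8)/2 × 1 = 112.65
  Sum = 1795.2375 µg/L·hr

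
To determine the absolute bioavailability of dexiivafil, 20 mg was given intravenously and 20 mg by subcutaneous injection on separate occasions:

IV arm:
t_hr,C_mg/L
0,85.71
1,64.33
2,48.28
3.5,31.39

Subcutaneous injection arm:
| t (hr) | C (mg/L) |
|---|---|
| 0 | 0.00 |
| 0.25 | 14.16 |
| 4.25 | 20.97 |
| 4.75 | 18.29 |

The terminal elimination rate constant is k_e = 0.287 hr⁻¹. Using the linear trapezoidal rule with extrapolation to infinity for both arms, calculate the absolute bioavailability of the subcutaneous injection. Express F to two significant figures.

F = 0.48

Trapezoidal AUC_0→3.5 (IV):
  [0→1]: (85.71+64.33)/2 × 1 = 75.02
  [1→2]: (64.33+48.28)/2 × 1 = 56.305
  [2→3.5]: (48.28+31.39)/2 × 1.5 = 59.7525
  Sum = 191.0775 mg/L·hr
IV tail: 31.39/0.287 = 109.373; AUC_iv,0→∞ = 191.0775 + 109.373 = 300.4505 mg/L·hr
Trapezoidal AUC_0→4.75 (subcutaneous injection):
  [0→0.25]: (0.00+14.16)/2 × 0.25 = 1.77
  [0.25→4.25]: (14.16+20.97)/2 × 4 = 70.26
  [4.25→4.75]: (20.97+18.29)/2 × 0.5 = 9.815
  Sum = 81.845 mg/L·hr
subcutaneous injection tail: 18.29/0.287 = 63.728; AUC_ev,0→∞ = 81.845 + 63.728 = 145.573 mg/L·hr
F = (AUC_ev/D_ev)/(AUC_iv/D_iv) = (145.573/20)/(300.4505/20) = 7.27865/15.022525 = 0.4845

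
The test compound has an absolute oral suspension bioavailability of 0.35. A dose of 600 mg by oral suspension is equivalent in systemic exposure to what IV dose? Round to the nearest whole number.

Systemic exposure from an extravascular dose = F × D_ev, so the equivalent IV dose is F × D_ev.
D_iv = F × D_ev = 0.35 × 600 = 210 mg

D_iv = 210 mg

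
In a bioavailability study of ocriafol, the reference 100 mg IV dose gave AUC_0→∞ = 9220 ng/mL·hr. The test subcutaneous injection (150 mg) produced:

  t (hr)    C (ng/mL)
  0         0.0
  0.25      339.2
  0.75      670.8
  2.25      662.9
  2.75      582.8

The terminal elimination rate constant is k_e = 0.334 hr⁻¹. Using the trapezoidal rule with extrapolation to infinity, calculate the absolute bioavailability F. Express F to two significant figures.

Trapezoidal AUC_0→2.75 (subcutaneous injection):
  [0→0.25]: (0.0+339.2)/2 × 0.25 = 42.4
  [0.25→0.75]: (339.2+670.8)/2 × 0.5 = 252.5
  [0.75→2.25]: (670.8+662.9)/2 × 1.5 = 1000.275
  [2.25→2.75]: (662.9+582.8)/2 × 0.5 = 311.425
  Sum = 1606.6 ng/mL·hr
Tail: C_last/k_e = 582.8/0.334 = 1744.910
AUC_0→∞ (subcutaneous injection) = 1606.6 + 1744.910 = 3351.51 ng/mL·hr
F = (AUC_ev/D_ev)/(AUC_iv/D_iv) = (3351.51/150)/(9220/100) = 22.3434/92.2 = 0.2423

F = 0.24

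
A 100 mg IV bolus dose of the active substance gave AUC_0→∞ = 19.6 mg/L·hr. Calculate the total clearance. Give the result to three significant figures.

CL = Dose_iv / AUC_0→∞
   = 100 / 19.6 = 5.10204 L/hr

CL = 5.10 L/hr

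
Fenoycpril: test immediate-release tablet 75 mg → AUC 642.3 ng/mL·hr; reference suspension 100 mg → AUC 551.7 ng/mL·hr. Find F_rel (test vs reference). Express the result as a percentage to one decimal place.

F_rel = 155.2%

F_rel = (AUC_test/D_test) / (AUC_ref/D_ref)
      = (642.3/75) / (551.7/100)
      = 8.564 / 5.517 = 1.5523 = 155.23%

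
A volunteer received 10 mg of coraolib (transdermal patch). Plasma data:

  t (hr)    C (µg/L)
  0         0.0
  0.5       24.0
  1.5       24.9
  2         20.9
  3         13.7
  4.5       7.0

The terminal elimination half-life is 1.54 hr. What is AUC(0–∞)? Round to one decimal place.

AUC = 90.3 µg/L·hr

Trapezoidal AUC_0→4.5:
  [0→0.5]: (0.0+24.0)/2 × 0.5 = 6.0
  [0.5→1.5]: (24.0+24.9)/2 × 1 = 24.45
  [1.5→2]: (24.9+20.9)/2 × 0.5 = 11.45
  [2→3]: (20.9+13.7)/2 × 1 = 17.3
  [3→4.5]: (13.7+7.0)/2 × 1.5 = 15.525
  Sum = 74.725 µg/L·hr
k_e = ln2 / t½ = 0.693147 / 1.54 = 0.4501 hr^-1
Extrapolated tail: C_last / k_e = 7.0 / 0.4501 = 15.552
AUC_0→∞ = 74.725 + 15.552 = 90.277 µg/L·hr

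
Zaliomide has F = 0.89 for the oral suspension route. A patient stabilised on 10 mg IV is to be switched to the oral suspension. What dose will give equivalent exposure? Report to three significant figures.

For equal systemic exposure: F × D_ev = D_iv
D_ev = D_iv / F = 10 / 0.89 = 11.236 mg

D_oral = 11.2 mg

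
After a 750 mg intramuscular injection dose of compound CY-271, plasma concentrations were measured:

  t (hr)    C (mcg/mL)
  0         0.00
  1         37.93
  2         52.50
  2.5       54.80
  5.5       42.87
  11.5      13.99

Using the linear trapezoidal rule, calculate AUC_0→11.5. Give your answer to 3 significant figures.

Trapezoidal AUC_0→11.5:
  [0→1]: (0.00+37.93)/2 × 1 = 18.965
  [1→2]: (37.93+52.50)/2 × 1 = 45.215
  [2→2.5]: (52.50+54.80)/2 × 0.5 = 26.825
  [2.5→5.5]: (54.80+42.87)/2 × 3 = 146.505
  [5.5→11.5]: (42.87+13.99)/2 × 6 = 170.58
  Sum = 408.09 mcg/mL·hr

AUC = 408 mcg/mL·hr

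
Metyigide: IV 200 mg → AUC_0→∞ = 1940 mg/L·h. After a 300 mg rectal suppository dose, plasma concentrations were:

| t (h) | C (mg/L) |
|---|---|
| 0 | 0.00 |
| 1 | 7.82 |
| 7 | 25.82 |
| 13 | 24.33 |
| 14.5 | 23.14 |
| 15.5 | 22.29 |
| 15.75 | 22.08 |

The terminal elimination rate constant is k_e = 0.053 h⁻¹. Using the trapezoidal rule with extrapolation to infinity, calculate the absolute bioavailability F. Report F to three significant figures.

Trapezoidal AUC_0→15.75 (rectal suppository):
  [0→1]: (0.00+7.82)/2 × 1 = 3.91
  [1→7]: (7.82+25.82)/2 × 6 = 100.92
  [7→13]: (25.82+24.33)/2 × 6 = 150.45
  [13→14.5]: (24.33+23.14)/2 × 1.5 = 35.6025
  [14.5→15.5]: (23.14+22.29)/2 × 1 = 22.715
  [15.5→15.75]: (22.29+22.08)/2 × 0.25 = 5.54625
  Sum = 319.14375 mg/L·h
Tail: C_last/k_e = 22.08/0.053 = 416.604
AUC_0→∞ (rectal suppository) = 319.14375 + 416.604 = 735.74775 mg/L·h
F = (AUC_ev/D_ev)/(AUC_iv/D_iv) = (735.74775/300)/(1940/200) = 2.4524925/9.7 = 0.2528

F = 0.253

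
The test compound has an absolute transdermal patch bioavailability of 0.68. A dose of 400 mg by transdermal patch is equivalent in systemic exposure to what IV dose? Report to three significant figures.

D_iv = 272 mg

Systemic exposure from an extravascular dose = F × D_ev, so the equivalent IV dose is F × D_ev.
D_iv = F × D_ev = 0.68 × 400 = 272 mg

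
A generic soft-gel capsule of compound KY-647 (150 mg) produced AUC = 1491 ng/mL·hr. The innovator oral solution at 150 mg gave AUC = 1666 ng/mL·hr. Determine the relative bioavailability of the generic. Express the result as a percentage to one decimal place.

F_rel = 89.5%

F_rel = (AUC_test/D_test) / (AUC_ref/D_ref)
      = (1491/150) / (1666/150)
      = 9.94 / 11.1067 = 0.8950 = 89.50%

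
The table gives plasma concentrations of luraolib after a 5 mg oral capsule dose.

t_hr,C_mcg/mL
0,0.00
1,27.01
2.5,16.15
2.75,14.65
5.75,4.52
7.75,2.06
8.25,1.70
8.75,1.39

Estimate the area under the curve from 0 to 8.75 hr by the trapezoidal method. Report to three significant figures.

AUC = 86.8 mcg/mL·hr

Trapezoidal AUC_0→8.75:
  [0→1]: (0.00+27.01)/2 × 1 = 13.505
  [1→2.5]: (27.01+16.15)/2 × 1.5 = 32.37
  [2.5→2.75]: (16.15+14.65)/2 × 0.25 = 3.85
  [2.75→5.75]: (14.65+4.52)/2 × 3 = 28.755
  [5.75→7.75]: (4.52+2.06)/2 × 2 = 6.58
  [7.75→8.25]: (2.06+1.70)/2 × 0.5 = 0.94
  [8.25→8.75]: (1.70+1.39)/2 × 0.5 = 0.7725
  Sum = 86.7725 mcg/mL·hr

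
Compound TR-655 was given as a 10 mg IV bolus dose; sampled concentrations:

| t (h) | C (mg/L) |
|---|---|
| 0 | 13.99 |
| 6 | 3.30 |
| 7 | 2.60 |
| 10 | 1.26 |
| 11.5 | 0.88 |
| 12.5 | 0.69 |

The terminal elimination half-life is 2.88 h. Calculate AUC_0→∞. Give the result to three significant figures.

AUC = 65.9 mg/L·h

Trapezoidal AUC_0→12.5:
  [0→6]: (13.99+3.30)/2 × 6 = 51.87
  [6→7]: (3.30+2.60)/2 × 1 = 2.95
  [7→10]: (2.60+1.26)/2 × 3 = 5.79
  [10→11.5]: (1.26+0.88)/2 × 1.5 = 1.605
  [11.5→12.5]: (0.88+0.69)/2 × 1 = 0.785
  Sum = 63.0 mg/L·h
k_e = ln2 / t½ = 0.693147 / 2.88 = 0.2407 h^-1
Extrapolated tail: C_last / k_e = 0.69 / 0.2407 = 2.867
AUC_0→∞ = 63.0 + 2.867 = 65.867 mg/L·h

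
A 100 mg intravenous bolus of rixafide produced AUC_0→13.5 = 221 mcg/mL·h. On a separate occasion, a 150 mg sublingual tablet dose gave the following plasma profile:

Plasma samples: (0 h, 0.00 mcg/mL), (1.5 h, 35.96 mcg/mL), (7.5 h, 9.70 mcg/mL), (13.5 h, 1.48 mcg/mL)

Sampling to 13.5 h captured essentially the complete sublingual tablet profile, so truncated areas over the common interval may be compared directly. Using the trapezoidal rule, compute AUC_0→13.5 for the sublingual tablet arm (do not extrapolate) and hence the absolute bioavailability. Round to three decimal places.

Trapezoidal AUC_0→13.5 (sublingual tablet):
  [0→1.5]: (0.00+35.96)/2 × 1.5 = 26.97
  [1.5→7.5]: (35.96+9.70)/2 × 6 = 136.98
  [7.5→13.5]: (9.70+1.48)/2 × 6 = 33.54
  Sum = 197.49 mcg/mL·h
F = (AUC_ev/D_ev)/(AUC_iv/D_iv) = (197.49/150)/(221/100) = 1.3166/2.21 = 0.5957

F = 0.596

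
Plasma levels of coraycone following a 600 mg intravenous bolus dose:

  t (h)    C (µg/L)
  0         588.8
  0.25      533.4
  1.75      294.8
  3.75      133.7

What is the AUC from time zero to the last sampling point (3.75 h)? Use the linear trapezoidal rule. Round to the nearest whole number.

AUC = 1190 µg/L·h

Trapezoidal AUC_0→3.75:
  [0→0.25]: (588.8+533.4)/2 × 0.25 = 140.275
  [0.25→1.75]: (533.4+294.8)/2 × 1.5 = 621.15
  [1.75→3.75]: (294.8+133.7)/2 × 2 = 428.5
  Sum = 1189.925 µg/L·h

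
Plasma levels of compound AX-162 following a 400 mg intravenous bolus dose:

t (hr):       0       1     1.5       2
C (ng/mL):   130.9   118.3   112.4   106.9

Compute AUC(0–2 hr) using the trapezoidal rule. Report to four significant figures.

AUC = 237.1 ng/mL·hr

Trapezoidal AUC_0→2:
  [0→1]: (130.9+118.3)/2 × 1 = 124.6
  [1→1.5]: (118.3+112.4)/2 × 0.5 = 57.675
  [1.5→2]: (112.4+106.9)/2 × 0.5 = 54.825
  Sum = 237.1 ng/mL·hr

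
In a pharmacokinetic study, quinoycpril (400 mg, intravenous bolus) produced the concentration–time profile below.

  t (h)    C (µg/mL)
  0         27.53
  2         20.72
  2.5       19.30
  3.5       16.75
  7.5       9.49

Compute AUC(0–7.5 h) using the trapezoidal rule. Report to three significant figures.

Trapezoidal AUC_0→7.5:
  [0→2]: (27.53+20.72)/2 × 2 = 48.25
  [2→2.5]: (20.72+19.30)/2 × 0.5 = 10.005
  [2.5→3.5]: (19.30+16.75)/2 × 1 = 18.025
  [3.5→7.5]: (16.75+9.49)/2 × 4 = 52.48
  Sum = 128.76 µg/mL·h

AUC = 129 µg/mL·h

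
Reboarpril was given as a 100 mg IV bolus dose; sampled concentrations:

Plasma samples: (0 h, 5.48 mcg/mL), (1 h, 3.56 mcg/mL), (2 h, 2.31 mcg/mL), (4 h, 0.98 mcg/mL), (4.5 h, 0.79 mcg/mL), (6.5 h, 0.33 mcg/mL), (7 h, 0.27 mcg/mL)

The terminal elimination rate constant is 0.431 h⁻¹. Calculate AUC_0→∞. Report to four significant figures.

AUC = 13.08 mcg/mL·h

Trapezoidal AUC_0→7:
  [0→1]: (5.48+3.56)/2 × 1 = 4.52
  [1→2]: (3.56+2.31)/2 × 1 = 2.935
  [2→4]: (2.31+0.98)/2 × 2 = 3.29
  [4→4.5]: (0.98+0.79)/2 × 0.5 = 0.4425
  [4.5→6.5]: (0.79+0.33)/2 × 2 = 1.12
  [6.5→7]: (0.33+0.27)/2 × 0.5 = 0.15
  Sum = 12.4575 mcg/mL·h
Extrapolated tail: C_last / k_e = 0.27 / 0.431 = 0.626
AUC_0→∞ = 12.4575 + 0.626 = 13.0835 mcg/mL·h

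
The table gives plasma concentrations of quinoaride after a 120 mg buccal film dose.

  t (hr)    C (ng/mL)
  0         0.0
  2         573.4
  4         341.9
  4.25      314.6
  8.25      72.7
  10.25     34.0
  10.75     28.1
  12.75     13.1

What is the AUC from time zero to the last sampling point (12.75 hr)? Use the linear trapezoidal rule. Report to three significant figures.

Trapezoidal AUC_0→12.75:
  [0→2]: (0.0+573.4)/2 × 2 = 573.4
  [2→4]: (573.4+341.9)/2 × 2 = 915.3
  [4→4.25]: (341.9+314.6)/2 × 0.25 = 82.0625
  [4.25→8.25]: (314.6+72.7)/2 × 4 = 774.6
  [8.25→10.25]: (72.7+34.0)/2 × 2 = 106.7
  [10.25→10.75]: (34.0+28.1)/2 × 0.5 = 15.525
  [10.75→12.75]: (28.1+13.1)/2 × 2 = 41.2
  Sum = 2508.7875 ng/mL·hr

AUC = 2510 ng/mL·hr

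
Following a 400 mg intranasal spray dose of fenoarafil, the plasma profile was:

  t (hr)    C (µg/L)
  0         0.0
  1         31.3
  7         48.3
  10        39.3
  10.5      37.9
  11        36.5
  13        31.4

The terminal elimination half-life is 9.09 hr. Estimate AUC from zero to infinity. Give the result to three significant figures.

AUC = 903 µg/L·hr

Trapezoidal AUC_0→13:
  [0→1]: (0.0+31.3)/2 × 1 = 15.65
  [1→7]: (31.3+48.3)/2 × 6 = 238.8
  [7→10]: (48.3+39.3)/2 × 3 = 131.4
  [10→10.5]: (39.3+37.9)/2 × 0.5 = 19.3
  [10.5→11]: (37.9+36.5)/2 × 0.5 = 18.6
  [11→13]: (36.5+31.4)/2 × 2 = 67.9
  Sum = 491.65 µg/L·hr
k_e = ln2 / t½ = 0.693147 / 9.09 = 0.0763 hr^-1
Extrapolated tail: C_last / k_e = 31.4 / 0.0763 = 411.533
AUC_0→∞ = 491.65 + 411.533 = 903.183 µg/L·hr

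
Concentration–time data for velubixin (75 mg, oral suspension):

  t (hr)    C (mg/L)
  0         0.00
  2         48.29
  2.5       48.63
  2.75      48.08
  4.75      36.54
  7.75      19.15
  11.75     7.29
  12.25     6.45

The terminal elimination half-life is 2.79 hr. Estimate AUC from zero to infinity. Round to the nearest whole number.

AUC = 335 mg/L·hr

Trapezoidal AUC_0→12.25:
  [0→2]: (0.00+48.29)/2 × 2 = 48.29
  [2→2.5]: (48.29+48.63)/2 × 0.5 = 24.23
  [2.5→2.75]: (48.63+48.08)/2 × 0.25 = 12.08875
  [2.75→4.75]: (48.08+36.54)/2 × 2 = 84.62
  [4.75→7.75]: (36.54+19.15)/2 × 3 = 83.535
  [7.75→11.75]: (19.15+7.29)/2 × 4 = 52.88
  [11.75→12.25]: (7.29+6.45)/2 × 0.5 = 3.435
  Sum = 309.07875 mg/L·hr
k_e = ln2 / t½ = 0.693147 / 2.79 = 0.2484 hr^-1
Extrapolated tail: C_last / k_e = 6.45 / 0.2484 = 25.966
AUC_0→∞ = 309.07875 + 25.966 = 335.04475 mg/L·hr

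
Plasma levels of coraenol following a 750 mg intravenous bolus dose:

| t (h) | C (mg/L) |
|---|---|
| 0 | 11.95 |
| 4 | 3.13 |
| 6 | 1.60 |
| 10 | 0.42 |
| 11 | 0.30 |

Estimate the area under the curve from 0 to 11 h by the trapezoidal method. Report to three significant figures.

Trapezoidal AUC_0→11:
  [0→4]: (11.95+3.13)/2 × 4 = 30.16
  [4→6]: (3.13+1.60)/2 × 2 = 4.73
  [6→10]: (1.60+0.42)/2 × 4 = 4.04
  [10→11]: (0.42+0.30)/2 × 1 = 0.36
  Sum = 39.29 mg/L·h

AUC = 39.3 mg/L·h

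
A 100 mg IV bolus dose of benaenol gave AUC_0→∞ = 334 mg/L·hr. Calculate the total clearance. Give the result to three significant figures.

CL = Dose_iv / AUC_0→∞
   = 100 / 334 = 0.299401 L/hr

CL = 0.299 L/hr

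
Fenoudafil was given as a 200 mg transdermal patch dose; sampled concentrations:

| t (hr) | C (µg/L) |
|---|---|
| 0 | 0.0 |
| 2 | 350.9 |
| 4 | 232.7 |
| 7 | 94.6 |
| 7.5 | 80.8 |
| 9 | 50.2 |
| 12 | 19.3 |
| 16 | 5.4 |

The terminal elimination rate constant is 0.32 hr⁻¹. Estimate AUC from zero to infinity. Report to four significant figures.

Trapezoidal AUC_0→16:
  [0→2]: (0.0+350.9)/2 × 2 = 350.9
  [2→4]: (350.9+232.7)/2 × 2 = 583.6
  [4→7]: (232.7+94.6)/2 × 3 = 490.95
  [7→7.5]: (94.6+80.8)/2 × 0.5 = 43.85
  [7.5→9]: (80.8+50.2)/2 × 1.5 = 98.25
  [9→12]: (50.2+19.3)/2 × 3 = 104.25
  [12→16]: (19.3+5.4)/2 × 4 = 49.4
  Sum = 1721.2 µg/L·hr
Extrapolated tail: C_last / k_e = 5.4 / 0.32 = 16.875
AUC_0→∞ = 1721.2 + 16.875 = 1738.075 µg/L·hr

AUC = 1738 µg/L·hr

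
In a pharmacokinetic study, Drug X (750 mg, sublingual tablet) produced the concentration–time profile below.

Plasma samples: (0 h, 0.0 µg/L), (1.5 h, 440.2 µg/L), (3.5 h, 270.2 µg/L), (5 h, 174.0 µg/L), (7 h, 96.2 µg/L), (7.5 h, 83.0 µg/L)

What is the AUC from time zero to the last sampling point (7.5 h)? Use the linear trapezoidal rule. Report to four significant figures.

AUC = 1689 µg/L·h

Trapezoidal AUC_0→7.5:
  [0→1.5]: (0.0+440.2)/2 × 1.5 = 330.15
  [1.5→3.5]: (440.2+270.2)/2 × 2 = 710.4
  [3.5→5]: (270.2+174.0)/2 × 1.5 = 333.15
  [5→7]: (174.0+96.2)/2 × 2 = 270.2
  [7→7.5]: (96.2+83.0)/2 × 0.5 = 44.8
  Sum = 1688.7 µg/L·h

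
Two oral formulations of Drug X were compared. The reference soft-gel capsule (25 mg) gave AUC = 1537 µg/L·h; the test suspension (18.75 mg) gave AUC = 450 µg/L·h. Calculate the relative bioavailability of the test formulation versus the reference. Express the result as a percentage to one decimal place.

F_rel = 39.0%

F_rel = (AUC_test/D_test) / (AUC_ref/D_ref)
      = (450/18.75) / (1537/25)
      = 24 / 61.48 = 0.3904 = 39.04%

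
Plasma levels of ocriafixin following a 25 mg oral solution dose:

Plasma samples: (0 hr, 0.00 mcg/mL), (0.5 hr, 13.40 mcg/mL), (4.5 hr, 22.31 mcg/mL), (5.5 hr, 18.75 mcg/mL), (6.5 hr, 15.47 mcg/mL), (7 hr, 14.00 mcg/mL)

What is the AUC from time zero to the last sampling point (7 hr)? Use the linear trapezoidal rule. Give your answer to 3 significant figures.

Trapezoidal AUC_0→7:
  [0→0.5]: (0.00+13.40)/2 × 0.5 = 3.35
  [0.5→4.5]: (13.40+22.31)/2 × 4 = 71.42
  [4.5→5.5]: (22.31+18.75)/2 × 1 = 20.53
  [5.5→6.5]: (18.75+15.47)/2 × 1 = 17.11
  [6.5→7]: (15.47+14.00)/2 × 0.5 = 7.3675
  Sum = 119.7775 mcg/mL·hr

AUC = 120 mcg/mL·hr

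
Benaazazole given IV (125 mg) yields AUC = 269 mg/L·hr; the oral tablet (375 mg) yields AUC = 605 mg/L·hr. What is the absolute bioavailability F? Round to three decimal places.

F = 0.750

F = (AUC_ev / D_ev) / (AUC_iv / D_iv)
  = (605/375) / (269/125)
  = 1.61333 / 2.152 = 0.7497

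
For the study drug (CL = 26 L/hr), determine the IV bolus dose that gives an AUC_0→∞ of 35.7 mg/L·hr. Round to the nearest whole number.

Dose_iv = CL × AUC_0→∞
     = 26 × 35.7 = 928.2 mg

Dose = 928 mg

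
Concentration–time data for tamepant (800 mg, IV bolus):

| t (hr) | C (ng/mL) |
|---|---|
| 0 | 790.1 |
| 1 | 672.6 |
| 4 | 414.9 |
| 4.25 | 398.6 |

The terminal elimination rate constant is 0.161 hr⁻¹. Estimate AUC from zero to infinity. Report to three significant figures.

Trapezoidal AUC_0→4.25:
  [0→1]: (790.1+672.6)/2 × 1 = 731.35
  [1→4]: (672.6+414.9)/2 × 3 = 1631.25
  [4→4.25]: (414.9+398.6)/2 × 0.25 = 101.6875
  Sum = 2464.2875 ng/mL·hr
Extrapolated tail: C_last / k_e = 398.6 / 0.161 = 2475.776
AUC_0→∞ = 2464.2875 + 2475.776 = 4940.0635 ng/mL·hr

AUC = 4940 ng/mL·hr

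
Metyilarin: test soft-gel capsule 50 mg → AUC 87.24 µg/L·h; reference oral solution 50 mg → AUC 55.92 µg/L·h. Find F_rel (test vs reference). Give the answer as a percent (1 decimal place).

F_rel = 156.0%

F_rel = (AUC_test/D_test) / (AUC_ref/D_ref)
      = (87.24/50) / (55.92/50)
      = 1.7448 / 1.1184 = 1.5601 = 156.01%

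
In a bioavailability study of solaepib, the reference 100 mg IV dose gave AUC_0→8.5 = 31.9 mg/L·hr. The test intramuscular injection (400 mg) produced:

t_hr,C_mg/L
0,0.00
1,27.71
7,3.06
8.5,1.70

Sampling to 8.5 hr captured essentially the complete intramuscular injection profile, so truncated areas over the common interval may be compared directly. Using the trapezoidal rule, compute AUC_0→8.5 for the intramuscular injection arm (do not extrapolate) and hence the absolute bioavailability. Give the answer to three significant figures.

F = 0.860

Trapezoidal AUC_0→8.5 (intramuscular injection):
  [0→1]: (0.00+27.71)/2 × 1 = 13.855
  [1→7]: (27.71+3.06)/2 × 6 = 92.31
  [7→8.5]: (3.06+1.70)/2 × 1.5 = 3.57
  Sum = 109.735 mg/L·hr
F = (AUC_ev/D_ev)/(AUC_iv/D_iv) = (109.735/400)/(31.9/100) = 0.2743375/0.319 = 0.8600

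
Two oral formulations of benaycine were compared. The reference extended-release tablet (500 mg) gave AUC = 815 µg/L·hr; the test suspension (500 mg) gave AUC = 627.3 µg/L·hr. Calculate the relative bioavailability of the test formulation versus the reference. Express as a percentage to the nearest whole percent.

F_rel = 77%

F_rel = (AUC_test/D_test) / (AUC_ref/D_ref)
      = (627.3/500) / (815/500)
      = 1.2546 / 1.63 = 0.7697 = 76.97%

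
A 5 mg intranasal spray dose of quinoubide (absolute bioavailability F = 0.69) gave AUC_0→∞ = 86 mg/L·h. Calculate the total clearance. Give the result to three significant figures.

CL = 0.0401 L/h

CL = F × Dose / AUC_0→∞
   = 0.69 × 5 / 86 = 0.0401163 L/h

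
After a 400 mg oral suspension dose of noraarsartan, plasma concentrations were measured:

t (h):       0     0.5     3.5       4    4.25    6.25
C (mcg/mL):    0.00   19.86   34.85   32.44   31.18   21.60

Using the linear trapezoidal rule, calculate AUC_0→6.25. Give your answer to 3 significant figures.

AUC = 165 mcg/mL·h

Trapezoidal AUC_0→6.25:
  [0→0.5]: (0.00+19.86)/2 × 0.5 = 4.965
  [0.5→3.5]: (19.86+34.85)/2 × 3 = 82.065
  [3.5→4]: (34.85+32.44)/2 × 0.5 = 16.8225
  [4→4.25]: (32.44+31.18)/2 × 0.25 = 7.9525
  [4.25→6.25]: (31.18+21.60)/2 × 2 = 52.78
  Sum = 164.585 mcg/mL·h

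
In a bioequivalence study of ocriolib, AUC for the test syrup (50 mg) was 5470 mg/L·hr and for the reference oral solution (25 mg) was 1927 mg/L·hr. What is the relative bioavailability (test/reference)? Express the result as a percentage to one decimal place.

F_rel = 141.9%

F_rel = (AUC_test/D_test) / (AUC_ref/D_ref)
      = (5470/50) / (1927/25)
      = 109.4 / 77.08 = 1.4193 = 141.93%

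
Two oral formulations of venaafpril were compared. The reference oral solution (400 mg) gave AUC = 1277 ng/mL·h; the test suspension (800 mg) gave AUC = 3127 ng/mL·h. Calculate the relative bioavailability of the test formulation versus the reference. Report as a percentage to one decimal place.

F_rel = (AUC_test/D_test) / (AUC_ref/D_ref)
      = (3127/800) / (1277/400)
      = 3.90875 / 3.1925 = 1.2244 = 122.44%

F_rel = 122.4%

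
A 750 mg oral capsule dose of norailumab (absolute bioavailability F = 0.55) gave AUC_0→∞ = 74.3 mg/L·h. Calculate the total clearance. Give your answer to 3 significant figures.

CL = F × Dose / AUC_0→∞
   = 0.55 × 750 / 74.3 = 5.55182 L/h

CL = 5.55 L/h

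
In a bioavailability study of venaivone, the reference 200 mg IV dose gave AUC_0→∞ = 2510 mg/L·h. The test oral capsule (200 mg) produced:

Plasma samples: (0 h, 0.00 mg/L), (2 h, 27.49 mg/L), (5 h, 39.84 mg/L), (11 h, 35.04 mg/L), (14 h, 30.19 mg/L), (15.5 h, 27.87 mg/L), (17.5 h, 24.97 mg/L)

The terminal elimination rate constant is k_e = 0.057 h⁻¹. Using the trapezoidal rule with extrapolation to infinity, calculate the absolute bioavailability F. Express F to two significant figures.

F = 0.39

Trapezoidal AUC_0→17.5 (oral capsule):
  [0→2]: (0.00+27.49)/2 × 2 = 27.49
  [2→5]: (27.49+39.84)/2 × 3 = 100.995
  [5→11]: (39.84+35.04)/2 × 6 = 224.64
  [11→14]: (35.04+30.19)/2 × 3 = 97.845
  [14→15.5]: (30.19+27.87)/2 × 1.5 = 43.545
  [15.5→17.5]: (27.87+24.97)/2 × 2 = 52.84
  Sum = 547.355 mg/L·h
Tail: C_last/k_e = 24.97/0.057 = 438.070
AUC_0→∞ (oral capsule) = 547.355 + 438.070 = 985.425 mg/L·h
F = (AUC_ev/D_ev)/(AUC_iv/D_iv) = (985.425/200)/(2510/200) = 4.927125/12.55 = 0.3926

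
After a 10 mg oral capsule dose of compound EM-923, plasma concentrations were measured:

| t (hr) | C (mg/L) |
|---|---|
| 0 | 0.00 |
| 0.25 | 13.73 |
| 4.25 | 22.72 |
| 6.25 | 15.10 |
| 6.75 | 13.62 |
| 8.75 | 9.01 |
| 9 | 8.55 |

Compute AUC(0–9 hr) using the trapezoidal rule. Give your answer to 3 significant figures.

Trapezoidal AUC_0→9:
  [0→0.25]: (0.00+13.73)/2 × 0.25 = 1.71625
  [0.25→4.25]: (13.73+22.72)/2 × 4 = 72.9
  [4.25→6.25]: (22.72+15.10)/2 × 2 = 37.82
  [6.25→6.75]: (15.10+13.62)/2 × 0.5 = 7.18
  [6.75→8.75]: (13.62+9.01)/2 × 2 = 22.63
  [8.75→9]: (9.01+8.55)/2 × 0.25 = 2.195
  Sum = 144.44125 mg/L·hr

AUC = 144 mg/L·hr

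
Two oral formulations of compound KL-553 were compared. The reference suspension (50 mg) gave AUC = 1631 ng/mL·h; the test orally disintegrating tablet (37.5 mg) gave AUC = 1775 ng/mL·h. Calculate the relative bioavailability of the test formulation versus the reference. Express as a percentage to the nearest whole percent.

F_rel = 145%

F_rel = (AUC_test/D_test) / (AUC_ref/D_ref)
      = (1775/37.5) / (1631/50)
      = 47.3333 / 32.62 = 1.4511 = 145.11%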